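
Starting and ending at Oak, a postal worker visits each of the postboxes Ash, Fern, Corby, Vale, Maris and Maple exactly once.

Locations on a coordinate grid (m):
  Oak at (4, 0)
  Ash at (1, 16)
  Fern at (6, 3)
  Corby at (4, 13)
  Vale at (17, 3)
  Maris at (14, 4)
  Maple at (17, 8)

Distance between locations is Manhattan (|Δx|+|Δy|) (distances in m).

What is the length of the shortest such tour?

Shortest round trip = 66 m.

With 6 stops there are 6!/2 = 360 distinct round trips (a route and its reverse cost the same).
Oak - Ash - Fern - Corby - Vale - Maris - Maple - Oak: 19+18+12+23+4+7+21 = 104
Oak - Ash - Fern - Corby - Vale - Maple - Maris - Oak: 19+18+12+23+5+7+14 = 98
Oak - Ash - Fern - Corby - Maris - Vale - Maple - Oak: 19+18+12+19+4+5+21 = 98
Oak - Ash - Fern - Corby - Maris - Maple - Vale - Oak: 19+18+12+19+7+5+16 = 96
Oak - Ash - Fern - Corby - Maple - Vale - Maris - Oak: 19+18+12+18+5+4+14 = 90
Oak - Ash - Fern - Corby - Maple - Maris - Vale - Oak: 19+18+12+18+7+4+16 = 94
Oak - Ash - Fern - Vale - Corby - Maris - Maple - Oak: 19+18+11+23+19+7+21 = 118
Oak - Ash - Fern - Vale - Corby - Maple - Maris - Oak: 19+18+11+23+18+7+14 = 110
… (352 more)
Oak - Ash - Corby - Maple - Vale - Maris - Fern - Oak: 19+6+18+5+4+9+5 = 66  ← best
The minimum is 66.
One optimal route: Oak → Ash → Corby → Maple → Vale → Maris → Fern → Oak (or its reverse).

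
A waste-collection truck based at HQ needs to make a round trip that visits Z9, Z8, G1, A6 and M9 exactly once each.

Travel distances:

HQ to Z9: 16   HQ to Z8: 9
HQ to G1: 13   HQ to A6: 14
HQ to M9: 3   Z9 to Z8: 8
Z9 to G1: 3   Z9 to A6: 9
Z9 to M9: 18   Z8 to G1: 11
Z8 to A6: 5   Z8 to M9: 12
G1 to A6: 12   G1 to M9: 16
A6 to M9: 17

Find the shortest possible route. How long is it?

There are 60 distinct closed tours to check (reversals are equivalent).
HQ - Z9 - Z8 - G1 - A6 - M9 - HQ: 16+8+11+12+17+3 = 67
HQ - Z9 - Z8 - G1 - M9 - A6 - HQ: 16+8+11+16+17+14 = 82
HQ - Z9 - Z8 - A6 - G1 - M9 - HQ: 16+8+5+12+16+3 = 60
HQ - Z9 - Z8 - A6 - M9 - G1 - HQ: 16+8+5+17+16+13 = 75
HQ - Z9 - Z8 - M9 - G1 - A6 - HQ: 16+8+12+16+12+14 = 78
HQ - Z9 - Z8 - M9 - A6 - G1 - HQ: 16+8+12+17+12+13 = 78
HQ - Z9 - G1 - Z8 - A6 - M9 - HQ: 16+3+11+5+17+3 = 55
HQ - Z9 - G1 - Z8 - M9 - A6 - HQ: 16+3+11+12+17+14 = 73
HQ - Z9 - G1 - A6 - Z8 - M9 - HQ: 16+3+12+5+12+3 = 51
HQ - Z9 - G1 - A6 - M9 - Z8 - HQ: 16+3+12+17+12+9 = 69
HQ - Z9 - G1 - M9 - Z8 - A6 - HQ: 16+3+16+12+5+14 = 66
HQ - Z9 - G1 - M9 - A6 - Z8 - HQ: 16+3+16+17+5+9 = 66
HQ - Z9 - A6 - Z8 - G1 - M9 - HQ: 16+9+5+11+16+3 = 60
HQ - Z9 - A6 - Z8 - M9 - G1 - HQ: 16+9+5+12+16+13 = 71
… (46 more)
HQ - Z8 - A6 - Z9 - G1 - M9 - HQ: 9+5+9+3+16+3 = 45  ← best
The minimum is 45.
One optimal route: HQ → Z8 → A6 → Z9 → G1 → M9 → HQ (or its reverse).

45 — the shortest possible round trip.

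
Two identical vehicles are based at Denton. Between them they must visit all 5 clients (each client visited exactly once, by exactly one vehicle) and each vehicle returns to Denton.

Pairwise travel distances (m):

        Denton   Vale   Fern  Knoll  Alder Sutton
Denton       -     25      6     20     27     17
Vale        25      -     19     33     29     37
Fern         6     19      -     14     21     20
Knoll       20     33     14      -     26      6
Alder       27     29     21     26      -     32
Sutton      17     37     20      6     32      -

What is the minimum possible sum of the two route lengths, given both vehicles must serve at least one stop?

Minimum combined distance: 115 m.

There are 2^4 − 1 = 15 ways to divide the 5 stops into two non-empty groups. For each, the best each vehicle can do is its own shortest tour through its group:
  {Vale} + {Fern, Knoll, Alder, Sutton}: 50 + 76 = 126
  {Fern} + {Vale, Knoll, Alder, Sutton}: 12 + 103 = 115
  {Vale, Fern} + {Knoll, Alder, Sutton}: 50 + 76 = 126
  {Knoll} + {Vale, Fern, Alder, Sutton}: 40 + 103 = 143
  {Vale, Knoll} + {Fern, Alder, Sutton}: 78 + 76 = 154
  {Fern, Knoll} + {Vale, Alder, Sutton}: 40 + 103 = 143
  … (15 splits in total)
Best: vehicle 1 Denton → Fern → Denton = 12; vehicle 2 Denton → Vale → Alder → Knoll → Sutton → Denton = 103; combined 115.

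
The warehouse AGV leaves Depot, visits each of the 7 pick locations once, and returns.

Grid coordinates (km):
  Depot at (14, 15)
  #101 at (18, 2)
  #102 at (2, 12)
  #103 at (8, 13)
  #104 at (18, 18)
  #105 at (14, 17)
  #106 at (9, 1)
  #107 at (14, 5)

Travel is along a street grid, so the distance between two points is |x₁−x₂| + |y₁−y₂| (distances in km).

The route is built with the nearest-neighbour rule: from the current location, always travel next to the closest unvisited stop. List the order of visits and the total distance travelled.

Total distance 80 km via the nearest-neighbour route Depot → #105 → #104 → #103 → #102 → #106 → #107 → #101 → Depot.

From Depot: distances to unvisited — #105=2, #104=7, #103=8, #107=10, #102=15, #101=17, #106=19. Nearest is #105 (2).
From #105: distances to unvisited — #104=5, #103=10, #107=12, #102=17, #101=19, #106=21. Nearest is #104 (5).
From #104: distances to unvisited — #103=15, #101=16, #107=17, #102=22, #106=26. Nearest is #103 (15).
From #103: distances to unvisited — #102=7, #106=13, #107=14, #101=21. Nearest is #102 (7).
From #102: distances to unvisited — #106=18, #107=19, #101=26. Nearest is #106 (18).
From #106: distances to unvisited — #107=9, #101=10. Nearest is #107 (9).
From #107: distances to unvisited — #101=7. Nearest is #101 (7).
Return #101→Depot: 17.
Total = 2 + 5 + 15 + 7 + 18 + 9 + 7 + 17 = 80.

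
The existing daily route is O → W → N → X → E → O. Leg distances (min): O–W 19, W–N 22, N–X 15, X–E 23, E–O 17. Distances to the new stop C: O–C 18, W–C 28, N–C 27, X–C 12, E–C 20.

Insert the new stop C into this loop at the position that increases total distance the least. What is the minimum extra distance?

Minimum extra distance: 9 min, inserting C between X and E.

Insertion cost between consecutive stops i–j is d(i,C) + d(C,j) − d(i,j):
  between O and W: 18 + 28 − 19 = 27
  between W and N: 28 + 27 − 22 = 33
  between N and X: 27 + 12 − 15 = 24
  between X and E: 12 + 20 − 23 = 9
  between E and O: 20 + 18 − 17 = 21
Cheapest insertion is between X and E, adding 9.
New total = 96 + 9 = 105.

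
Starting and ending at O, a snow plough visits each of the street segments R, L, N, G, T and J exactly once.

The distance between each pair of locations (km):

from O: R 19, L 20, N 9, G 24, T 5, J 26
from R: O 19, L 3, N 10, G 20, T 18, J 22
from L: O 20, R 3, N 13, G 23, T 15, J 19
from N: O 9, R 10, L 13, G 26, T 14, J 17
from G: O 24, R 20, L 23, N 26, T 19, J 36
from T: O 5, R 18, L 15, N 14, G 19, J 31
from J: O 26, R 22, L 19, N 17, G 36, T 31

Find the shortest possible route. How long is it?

With 6 stops there are 6!/2 = 360 distinct round trips (a route and its reverse cost the same).
O - R - L - N - G - T - J - O: 19+3+13+26+19+31+26 = 137
O - R - L - N - G - J - T - O: 19+3+13+26+36+31+5 = 133
O - R - L - N - T - G - J - O: 19+3+13+14+19+36+26 = 130
O - R - L - N - T - J - G - O: 19+3+13+14+31+36+24 = 140
O - R - L - N - J - G - T - O: 19+3+13+17+36+19+5 = 112
O - R - L - N - J - T - G - O: 19+3+13+17+31+19+24 = 126
O - R - L - G - N - T - J - O: 19+3+23+26+14+31+26 = 142
O - R - L - G - N - J - T - O: 19+3+23+26+17+31+5 = 124
… (352 more)
O - N - J - L - R - G - T - O: 9+17+19+3+20+19+5 = 92  ← best
The minimum is 92.
One optimal route: O → N → J → L → R → G → T → O (or its reverse).

Minimum total distance: 92 km.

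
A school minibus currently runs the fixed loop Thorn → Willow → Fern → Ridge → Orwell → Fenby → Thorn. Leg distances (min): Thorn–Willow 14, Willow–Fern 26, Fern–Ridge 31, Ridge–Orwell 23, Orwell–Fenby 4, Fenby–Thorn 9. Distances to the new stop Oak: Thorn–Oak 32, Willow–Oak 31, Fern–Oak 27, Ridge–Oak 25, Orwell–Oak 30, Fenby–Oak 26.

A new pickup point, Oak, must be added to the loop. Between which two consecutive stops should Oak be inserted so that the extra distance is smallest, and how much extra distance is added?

+21 min — insert Oak between Fern and Ridge.

Insertion cost between consecutive stops i–j is d(i,Oak) + d(Oak,j) − d(i,j):
  between Thorn and Willow: 32 + 31 − 14 = 49
  between Willow and Fern: 31 + 27 − 26 = 32
  between Fern and Ridge: 27 + 25 − 31 = 21
  between Ridge and Orwell: 25 + 30 − 23 = 32
  between Orwell and Fenby: 30 + 26 − 4 = 52
  between Fenby and Thorn: 26 + 32 − 9 = 49
Cheapest insertion is between Fern and Ridge, adding 21.
New total = 107 + 21 = 128.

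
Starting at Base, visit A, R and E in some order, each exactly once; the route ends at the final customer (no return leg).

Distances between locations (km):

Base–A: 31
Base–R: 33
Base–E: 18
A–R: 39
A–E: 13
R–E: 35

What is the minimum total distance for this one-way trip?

70 km — the minimum one-way total.

There are 3! = 6 possible orderings.
Base - A - R - E: 31+39+35 = 105
Base - A - E - R: 31+13+35 = 79
Base - R - A - E: 33+39+13 = 85
Base - R - E - A: 33+35+13 = 81
Base - E - A - R: 18+13+39 = 70
Base - E - R - A: 18+35+39 = 92
The minimum is 70.
One shortest path: Base → E → A → R.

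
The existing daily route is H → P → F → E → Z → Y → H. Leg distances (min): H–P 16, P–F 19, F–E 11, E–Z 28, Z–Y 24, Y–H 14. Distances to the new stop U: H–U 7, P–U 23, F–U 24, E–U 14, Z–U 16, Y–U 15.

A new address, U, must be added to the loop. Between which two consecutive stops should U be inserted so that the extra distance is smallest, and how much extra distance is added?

+2 min — insert U between E and Z.

Insertion cost between consecutive stops i–j is d(i,U) + d(U,j) − d(i,j):
  between H and P: 7 + 23 − 16 = 14
  between P and F: 23 + 24 − 19 = 28
  between F and E: 24 + 14 − 11 = 27
  between E and Z: 14 + 16 − 28 = 2
  between Z and Y: 16 + 15 − 24 = 7
  between Y and H: 15 + 7 − 14 = 8
Cheapest insertion is between E and Z, adding 2.
New total = 112 + 2 = 114.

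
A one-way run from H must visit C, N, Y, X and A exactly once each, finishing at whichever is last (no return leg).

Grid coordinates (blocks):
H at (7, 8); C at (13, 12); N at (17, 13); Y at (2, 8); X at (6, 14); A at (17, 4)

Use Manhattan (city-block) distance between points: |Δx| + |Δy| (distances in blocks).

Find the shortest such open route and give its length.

There are 5! = 120 possible orderings.
H → C → N → Y → X → A: 10+5+20+10+21 = 66
H → C → N → Y → A → X: 10+5+20+19+21 = 75
H → C → N → X → Y → A: 10+5+12+10+19 = 56
H → C → N → X → A → Y: 10+5+12+21+19 = 67
H → C → N → A → Y → X: 10+5+9+19+10 = 53
H → C → N → A → X → Y: 10+5+9+21+10 = 55
H → C → Y → N → X → A: 10+15+20+12+21 = 78
H → C → Y → N → A → X: 10+15+20+9+21 = 75
H → C → Y → X → N → A: 10+15+10+12+9 = 56
H → C → Y → X → A → N: 10+15+10+21+9 = 65
H → C → Y → A → N → X: 10+15+19+9+12 = 65
H → C → Y → A → X → N: 10+15+19+21+12 = 77
H → C → X → N → Y → A: 10+9+12+20+19 = 70
H → C → X → N → A → Y: 10+9+12+9+19 = 59
… (106 more)
H → Y → X → C → N → A: 5+10+9+5+9 = 38  ← best
The minimum is 38.
One shortest path: H → Y → X → C → N → A.

38 blocks — the minimum one-way total.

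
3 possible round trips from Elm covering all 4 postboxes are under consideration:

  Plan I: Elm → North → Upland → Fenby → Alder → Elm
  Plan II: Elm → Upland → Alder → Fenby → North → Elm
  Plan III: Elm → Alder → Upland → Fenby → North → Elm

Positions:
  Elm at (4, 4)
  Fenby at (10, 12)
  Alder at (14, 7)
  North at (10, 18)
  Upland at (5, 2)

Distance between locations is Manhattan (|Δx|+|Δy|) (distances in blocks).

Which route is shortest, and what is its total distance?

Plan I: 20 + 21 + 15 + 9 + 13 = 78
Plan II: 3 + 14 + 9 + 6 + 20 = 52
Plan III: 13 + 14 + 15 + 6 + 20 = 68

Shortest is Plan II, total 52 blocks.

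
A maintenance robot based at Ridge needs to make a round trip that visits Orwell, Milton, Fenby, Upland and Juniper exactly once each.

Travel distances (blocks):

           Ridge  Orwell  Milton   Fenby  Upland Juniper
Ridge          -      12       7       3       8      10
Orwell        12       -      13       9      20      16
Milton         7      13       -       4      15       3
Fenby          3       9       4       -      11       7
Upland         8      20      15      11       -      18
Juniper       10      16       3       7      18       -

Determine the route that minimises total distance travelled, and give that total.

With 5 stops there are 5!/2 = 60 distinct round trips (a route and its reverse cost the same).
Ridge - Orwell - Milton - Fenby - Upland - Juniper - Ridge: 12+13+4+11+18+10 = 68
Ridge - Orwell - Milton - Fenby - Juniper - Upland - Ridge: 12+13+4+7+18+8 = 62
Ridge - Orwell - Milton - Upland - Fenby - Juniper - Ridge: 12+13+15+11+7+10 = 68
Ridge - Orwell - Milton - Upland - Juniper - Fenby - Ridge: 12+13+15+18+7+3 = 68
Ridge - Orwell - Milton - Juniper - Fenby - Upland - Ridge: 12+13+3+7+11+8 = 54
Ridge - Orwell - Milton - Juniper - Upland - Fenby - Ridge: 12+13+3+18+11+3 = 60
Ridge - Orwell - Fenby - Milton - Upland - Juniper - Ridge: 12+9+4+15+18+10 = 68
Ridge - Orwell - Fenby - Milton - Juniper - Upland - Ridge: 12+9+4+3+18+8 = 54
Ridge - Orwell - Fenby - Upland - Milton - Juniper - Ridge: 12+9+11+15+3+10 = 60
Ridge - Orwell - Fenby - Upland - Juniper - Milton - Ridge: 12+9+11+18+3+7 = 60
Ridge - Orwell - Fenby - Juniper - Milton - Upland - Ridge: 12+9+7+3+15+8 = 54
Ridge - Orwell - Fenby - Juniper - Upland - Milton - Ridge: 12+9+7+18+15+7 = 68
Ridge - Orwell - Upland - Milton - Fenby - Juniper - Ridge: 12+20+15+4+7+10 = 68
Ridge - Orwell - Upland - Milton - Juniper - Fenby - Ridge: 12+20+15+3+7+3 = 60
… (46 more)
The minimum is 54.
One optimal route: Ridge → Orwell → Milton → Juniper → Fenby → Upland → Ridge (or its reverse).

Minimum total distance: 54 blocks.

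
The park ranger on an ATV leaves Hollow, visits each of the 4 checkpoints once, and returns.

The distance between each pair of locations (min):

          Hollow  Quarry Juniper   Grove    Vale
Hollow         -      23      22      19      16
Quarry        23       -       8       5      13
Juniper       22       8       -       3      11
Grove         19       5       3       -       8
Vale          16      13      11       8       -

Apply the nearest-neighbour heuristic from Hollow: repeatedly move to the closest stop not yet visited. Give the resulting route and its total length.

From Hollow: distances to unvisited — Vale=16, Grove=19, Juniper=22, Quarry=23. Nearest is Vale (16).
From Vale: distances to unvisited — Grove=8, Juniper=11, Quarry=13. Nearest is Grove (8).
From Grove: distances to unvisited — Juniper=3, Quarry=5. Nearest is Juniper (3).
From Juniper: distances to unvisited — Quarry=8. Nearest is Quarry (8).
Return Quarry→Hollow: 23.
Total = 16 + 8 + 3 + 8 + 23 = 58.

58 min along Hollow → Vale → Grove → Juniper → Quarry → Hollow.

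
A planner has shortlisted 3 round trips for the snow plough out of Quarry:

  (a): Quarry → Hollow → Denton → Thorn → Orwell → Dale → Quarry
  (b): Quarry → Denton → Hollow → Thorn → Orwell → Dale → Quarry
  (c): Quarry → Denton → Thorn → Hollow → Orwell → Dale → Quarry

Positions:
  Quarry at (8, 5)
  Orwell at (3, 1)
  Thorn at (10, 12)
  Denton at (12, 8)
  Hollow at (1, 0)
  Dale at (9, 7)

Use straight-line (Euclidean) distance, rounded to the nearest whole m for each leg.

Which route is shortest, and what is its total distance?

(a): 9 + 14 + 4 + 13 + 8 + 2 = 50
(b): 5 + 14 + 15 + 13 + 8 + 2 = 57
(c): 5 + 4 + 15 + 2 + 8 + 2 = 36

36 m — (c) is the shortest.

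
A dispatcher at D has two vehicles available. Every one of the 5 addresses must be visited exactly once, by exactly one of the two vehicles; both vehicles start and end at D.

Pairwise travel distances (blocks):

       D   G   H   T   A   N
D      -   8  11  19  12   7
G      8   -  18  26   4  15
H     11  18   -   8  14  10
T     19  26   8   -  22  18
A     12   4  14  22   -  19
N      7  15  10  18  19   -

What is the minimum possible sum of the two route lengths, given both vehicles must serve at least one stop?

67 blocks — the smallest possible combined total.

Try each way of splitting the stops between the two vehicles (each non-empty) and, for each split, find the best tour for each vehicle:
  {G} + {H, T, A, N}: 16 + 59 = 75
  {H} + {G, T, A, N}: 22 + 59 = 81
  {G, H} + {T, A, N}: 37 + 59 = 96
  {T} + {G, H, A, N}: 38 + 43 = 81
  {G, T} + {H, A, N}: 53 + 43 = 96
  {H, T} + {G, A, N}: 38 + 38 = 76
  … (15 splits in total)
  {G, H, T, A} + {N}: 53 + 14 = 67  ← best
Best: vehicle 1 D → G → A → H → T → D = 53; vehicle 2 D → N → D = 14; combined 67.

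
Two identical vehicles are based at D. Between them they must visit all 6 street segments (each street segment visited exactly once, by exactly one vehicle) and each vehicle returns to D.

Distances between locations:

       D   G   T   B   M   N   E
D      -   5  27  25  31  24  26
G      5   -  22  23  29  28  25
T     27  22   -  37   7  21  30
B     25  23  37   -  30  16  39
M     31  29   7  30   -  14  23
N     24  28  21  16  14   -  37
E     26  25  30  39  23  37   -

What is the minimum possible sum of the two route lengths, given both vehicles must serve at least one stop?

128 — the smallest possible combined total.

Try each way of splitting the stops between the two vehicles (each non-empty) and, for each split, find the best tour for each vehicle:
  {G} + {T, B, M, N, E}: 10 + 118 = 128
  {T} + {G, B, M, N, E}: 54 + 107 = 161
  {G, T} + {B, M, N, E}: 54 + 104 = 158
  {B} + {G, T, M, N, E}: 50 + 105 = 155
  {G, B} + {T, M, N, E}: 53 + 101 = 154
  {T, B} + {G, M, N, E}: 89 + 91 = 180
  … (31 splits in total)
Best: vehicle 1 D → G → D = 10; vehicle 2 D → B → N → T → M → E → D = 118; combined 128.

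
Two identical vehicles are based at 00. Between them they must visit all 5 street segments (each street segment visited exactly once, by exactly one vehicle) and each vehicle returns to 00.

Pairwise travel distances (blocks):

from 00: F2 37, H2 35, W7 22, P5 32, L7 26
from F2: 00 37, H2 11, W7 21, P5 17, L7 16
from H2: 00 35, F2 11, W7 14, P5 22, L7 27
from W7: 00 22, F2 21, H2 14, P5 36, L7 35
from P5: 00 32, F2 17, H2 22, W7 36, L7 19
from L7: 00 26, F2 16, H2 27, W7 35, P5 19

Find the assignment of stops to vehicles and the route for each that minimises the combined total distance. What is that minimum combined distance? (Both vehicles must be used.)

148 blocks — the smallest possible combined total.

Try each way of splitting the stops between the two vehicles (each non-empty) and, for each split, find the best tour for each vehicle:
  {F2} + {H2, W7, P5, L7}: 74 + 103 = 177
  {H2} + {F2, W7, P5, L7}: 70 + 105 = 175
  {F2, H2} + {W7, P5, L7}: 83 + 103 = 186
  {W7} + {F2, H2, P5, L7}: 44 + 107 = 151
  {F2, W7} + {H2, P5, L7}: 80 + 102 = 182
  {H2, W7} + {F2, P5, L7}: 71 + 91 = 162
  … (15 splits in total)
  {F2, H2, W7, P5} + {L7}: 96 + 52 = 148  ← best
Best: vehicle 1 00 → W7 → H2 → F2 → P5 → 00 = 96; vehicle 2 00 → L7 → 00 = 52; combined 148.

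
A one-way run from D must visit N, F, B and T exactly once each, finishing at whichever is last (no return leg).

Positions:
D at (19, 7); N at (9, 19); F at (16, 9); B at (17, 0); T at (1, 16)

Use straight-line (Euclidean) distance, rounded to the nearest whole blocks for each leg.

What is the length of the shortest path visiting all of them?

There are 4! = 24 possible orderings.
D - N - F - B - T: 16+12+9+23 = 60
D - N - F - T - B: 16+12+17+23 = 68
D - N - B - F - T: 16+21+9+17 = 63
D - N - B - T - F: 16+21+23+17 = 77
D - N - T - F - B: 16+9+17+9 = 51
D - N - T - B - F: 16+9+23+9 = 57
D - F - N - B - T: 4+12+21+23 = 60
D - F - N - T - B: 4+12+9+23 = 48
D - F - B - N - T: 4+9+21+9 = 43
D - F - B - T - N: 4+9+23+9 = 45
D - F - T - N - B: 4+17+9+21 = 51
D - F - T - B - N: 4+17+23+21 = 65
D - B - N - F - T: 7+21+12+17 = 57
D - B - N - T - F: 7+21+9+17 = 54
… (10 more)
D - B - F - N - T: 7+9+12+9 = 37  ← best
The minimum is 37.
One shortest path: D → B → F → N → T.

37 blocks — the minimum one-way total.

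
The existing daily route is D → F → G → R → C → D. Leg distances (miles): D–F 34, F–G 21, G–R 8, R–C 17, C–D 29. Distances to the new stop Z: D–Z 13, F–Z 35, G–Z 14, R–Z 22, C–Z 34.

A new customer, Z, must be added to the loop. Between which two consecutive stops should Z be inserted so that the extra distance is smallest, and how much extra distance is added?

Insertion cost between consecutive stops i–j is d(i,Z) + d(Z,j) − d(i,j):
  between D and F: 13 + 35 − 34 = 14
  between F and G: 35 + 14 − 21 = 28
  between G and R: 14 + 22 − 8 = 28
  between R and C: 22 + 34 − 17 = 39
  between C and D: 34 + 13 − 29 = 18
Cheapest insertion is between D and F, adding 14.
New total = 109 + 14 = 123.

Minimum extra distance: 14 miles, inserting Z between D and F.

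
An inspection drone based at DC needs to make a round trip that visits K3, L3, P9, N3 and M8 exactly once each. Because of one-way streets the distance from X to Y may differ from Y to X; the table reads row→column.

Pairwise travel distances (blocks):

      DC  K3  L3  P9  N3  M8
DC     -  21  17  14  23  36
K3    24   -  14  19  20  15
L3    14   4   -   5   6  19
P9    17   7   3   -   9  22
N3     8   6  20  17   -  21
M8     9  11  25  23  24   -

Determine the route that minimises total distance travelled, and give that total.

DC → K3 → L3 → P9 → N3 → M8 → DC: 21+14+5+9+21+9 = 79
DC → K3 → L3 → P9 → M8 → N3 → DC: 21+14+5+22+24+8 = 94
DC → K3 → L3 → N3 → P9 → M8 → DC: 21+14+6+17+22+9 = 89
DC → K3 → L3 → N3 → M8 → P9 → DC: 21+14+6+21+23+17 = 102
DC → K3 → L3 → M8 → P9 → N3 → DC: 21+14+19+23+9+8 = 94
DC → K3 → L3 → M8 → N3 → P9 → DC: 21+14+19+24+17+17 = 112
DC → K3 → P9 → L3 → N3 → M8 → DC: 21+19+3+6+21+9 = 79
DC → K3 → P9 → L3 → M8 → N3 → DC: 21+19+3+19+24+8 = 94
DC → K3 → P9 → N3 → L3 → M8 → DC: 21+19+9+20+19+9 = 97
DC → K3 → P9 → N3 → M8 → L3 → DC: 21+19+9+21+25+14 = 109
DC → K3 → P9 → M8 → L3 → N3 → DC: 21+19+22+25+6+8 = 101
DC → K3 → P9 → M8 → N3 → L3 → DC: 21+19+22+24+20+14 = 120
DC → K3 → N3 → L3 → P9 → M8 → DC: 21+20+20+5+22+9 = 97
DC → K3 → N3 → L3 → M8 → P9 → DC: 21+20+20+19+23+17 = 120
… (106 more)
DC → P9 → L3 → N3 → K3 → M8 → DC: 14+3+6+6+15+9 = 53  ← best
The minimum is 53.
One optimal route: DC → P9 → L3 → N3 → K3 → M8 → DC.

53 blocks — the shortest possible round trip.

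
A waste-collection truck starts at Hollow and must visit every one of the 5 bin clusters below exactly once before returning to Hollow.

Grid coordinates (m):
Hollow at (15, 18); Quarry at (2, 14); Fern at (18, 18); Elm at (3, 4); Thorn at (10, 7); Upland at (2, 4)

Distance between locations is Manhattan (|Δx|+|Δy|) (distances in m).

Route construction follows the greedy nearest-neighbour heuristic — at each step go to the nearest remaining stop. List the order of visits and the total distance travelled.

Total distance 60 m via the nearest-neighbour route Hollow → Fern → Thorn → Elm → Upland → Quarry → Hollow.

Hollow → [Fern:3 / Thorn:16 / Quarry:17 / Elm:26 / Upland:27] → Fern (3)
Fern → [Thorn:19 / Quarry:20 / Elm:29 / Upland:30] → Thorn (19)
Thorn → [Elm:10 / Upland:11 / Quarry:15] → Elm (10)
Elm → [Upland:1 / Quarry:11] → Upland (1)
Upland → [Quarry:10] → Quarry (10)
Return Quarry→Hollow: 17.
Total = 3 + 19 + 10 + 1 + 10 + 17 = 60.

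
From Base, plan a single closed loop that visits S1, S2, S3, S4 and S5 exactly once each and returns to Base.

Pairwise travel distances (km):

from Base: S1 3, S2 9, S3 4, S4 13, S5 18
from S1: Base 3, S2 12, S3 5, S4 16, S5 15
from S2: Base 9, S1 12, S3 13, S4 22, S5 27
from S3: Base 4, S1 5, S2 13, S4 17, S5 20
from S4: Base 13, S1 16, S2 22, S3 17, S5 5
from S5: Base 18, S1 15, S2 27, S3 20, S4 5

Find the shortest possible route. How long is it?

Minimum total distance: 60 km.

Base→S1→S2→S3→S4→S5→Base: 3+12+13+17+5+18 = 68
Base→S1→S2→S3→S5→S4→Base: 3+12+13+20+5+13 = 66
Base→S1→S2→S4→S3→S5→Base: 3+12+22+17+20+18 = 92
Base→S1→S2→S4→S5→S3→Base: 3+12+22+5+20+4 = 66
Base→S1→S2→S5→S3→S4→Base: 3+12+27+20+17+13 = 92
Base→S1→S2→S5→S4→S3→Base: 3+12+27+5+17+4 = 68
Base→S1→S3→S2→S4→S5→Base: 3+5+13+22+5+18 = 66
Base→S1→S3→S2→S5→S4→Base: 3+5+13+27+5+13 = 66
Base→S1→S3→S4→S2→S5→Base: 3+5+17+22+27+18 = 92
Base→S1→S3→S4→S5→S2→Base: 3+5+17+5+27+9 = 66
Base→S1→S3→S5→S2→S4→Base: 3+5+20+27+22+13 = 90
Base→S1→S3→S5→S4→S2→Base: 3+5+20+5+22+9 = 64
Base→S1→S4→S2→S3→S5→Base: 3+16+22+13+20+18 = 92
Base→S1→S4→S2→S5→S3→Base: 3+16+22+27+20+4 = 92
… (46 more)
Base→S2→S3→S1→S5→S4→Base: 9+13+5+15+5+13 = 60  ← best
The minimum is 60.
One optimal route: Base → S2 → S3 → S1 → S5 → S4 → Base (or its reverse).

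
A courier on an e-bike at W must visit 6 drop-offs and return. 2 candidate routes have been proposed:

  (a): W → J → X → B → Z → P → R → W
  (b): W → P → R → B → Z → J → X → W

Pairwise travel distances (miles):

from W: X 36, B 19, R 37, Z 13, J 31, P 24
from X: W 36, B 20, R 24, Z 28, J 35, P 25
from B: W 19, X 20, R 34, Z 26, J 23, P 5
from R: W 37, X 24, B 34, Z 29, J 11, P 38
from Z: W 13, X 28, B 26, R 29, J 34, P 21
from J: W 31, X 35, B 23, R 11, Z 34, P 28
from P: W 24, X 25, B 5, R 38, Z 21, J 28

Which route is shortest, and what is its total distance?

208 miles — (a) is the shortest.

(a): 31 + 35 + 20 + 26 + 21 + 38 + 37 = 208
(b): 24 + 38 + 34 + 26 + 34 + 35 + 36 = 227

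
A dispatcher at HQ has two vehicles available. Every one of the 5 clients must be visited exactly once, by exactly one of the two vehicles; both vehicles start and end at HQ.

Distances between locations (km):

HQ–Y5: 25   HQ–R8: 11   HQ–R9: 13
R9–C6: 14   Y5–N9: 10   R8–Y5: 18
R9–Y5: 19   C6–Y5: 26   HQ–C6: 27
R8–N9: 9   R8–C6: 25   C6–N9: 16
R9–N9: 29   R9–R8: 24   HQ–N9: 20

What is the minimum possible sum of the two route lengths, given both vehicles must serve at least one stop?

Check every non-empty split of the stops between the two vehicles; for each half take its own optimal tour:
  {R9} + {R8, C6, Y5, N9}: 26 + 82 = 108
  {R8} + {R9, C6, Y5, N9}: 22 + 78 = 100
  {R9, R8} + {C6, Y5, N9}: 48 + 78 = 126
  {C6} + {R9, R8, Y5, N9}: 54 + 62 = 116
  {R9, C6} + {R8, Y5, N9}: 54 + 55 = 109
  {R8, C6} + {R9, Y5, N9}: 63 + 62 = 125
  … (15 splits in total)
Best: vehicle 1 HQ → R8 → HQ = 22; vehicle 2 HQ → R9 → C6 → N9 → Y5 → HQ = 78; combined 100.

Minimum combined distance: 100 km.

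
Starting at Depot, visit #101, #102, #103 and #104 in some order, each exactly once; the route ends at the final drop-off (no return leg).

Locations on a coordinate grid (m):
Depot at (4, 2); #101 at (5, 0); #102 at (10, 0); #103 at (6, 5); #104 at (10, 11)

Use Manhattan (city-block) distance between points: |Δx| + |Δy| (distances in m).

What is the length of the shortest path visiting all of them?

Minimum one-way distance = 27 m.

There are 4! = 24 possible orderings.
Depot → #101 → #102 → #103 → #104: 3+5+9+10 = 27
Depot → #101 → #102 → #104 → #103: 3+5+11+10 = 29
Depot → #101 → #103 → #102 → #104: 3+6+9+11 = 29
Depot → #101 → #103 → #104 → #102: 3+6+10+11 = 30
Depot → #101 → #104 → #102 → #103: 3+16+11+9 = 39
Depot → #101 → #104 → #103 → #102: 3+16+10+9 = 38
Depot → #102 → #101 → #103 → #104: 8+5+6+10 = 29
Depot → #102 → #101 → #104 → #103: 8+5+16+10 = 39
Depot → #102 → #103 → #101 → #104: 8+9+6+16 = 39
Depot → #102 → #103 → #104 → #101: 8+9+10+16 = 43
Depot → #102 → #104 → #101 → #103: 8+11+16+6 = 41
Depot → #102 → #104 → #103 → #101: 8+11+10+6 = 35
Depot → #103 → #101 → #102 → #104: 5+6+5+11 = 27
Depot → #103 → #101 → #104 → #102: 5+6+16+11 = 38
… (10 more)
The minimum is 27.
One shortest path: Depot → #101 → #102 → #103 → #104.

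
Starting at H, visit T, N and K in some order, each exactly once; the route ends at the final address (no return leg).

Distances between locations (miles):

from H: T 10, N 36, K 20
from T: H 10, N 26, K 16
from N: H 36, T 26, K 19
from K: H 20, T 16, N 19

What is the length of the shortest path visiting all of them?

There are 3! = 6 possible orderings.
H - T - N - K: 10+26+19 = 55
H - T - K - N: 10+16+19 = 45
H - N - T - K: 36+26+16 = 78
H - N - K - T: 36+19+16 = 71
H - K - T - N: 20+16+26 = 62
H - K - N - T: 20+19+26 = 65
The minimum is 45.
One shortest path: H → T → K → N.

Minimum one-way distance = 45 miles.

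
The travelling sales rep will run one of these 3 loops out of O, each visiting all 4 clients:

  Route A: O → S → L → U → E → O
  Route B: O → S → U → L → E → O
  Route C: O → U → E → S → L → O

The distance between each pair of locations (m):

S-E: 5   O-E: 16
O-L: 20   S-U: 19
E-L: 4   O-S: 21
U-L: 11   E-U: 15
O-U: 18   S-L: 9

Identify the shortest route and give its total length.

Route A: 21 + 9 + 11 + 15 + 16 = 72
Route B: 21 + 19 + 11 + 4 + 16 = 71
Route C: 18 + 15 + 5 + 9 + 20 = 67

67 m — Route C is the shortest.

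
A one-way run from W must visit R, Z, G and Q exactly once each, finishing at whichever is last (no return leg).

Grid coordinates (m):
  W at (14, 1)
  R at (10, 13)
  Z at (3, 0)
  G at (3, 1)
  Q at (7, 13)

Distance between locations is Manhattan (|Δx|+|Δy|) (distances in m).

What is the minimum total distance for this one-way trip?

Minimum one-way distance = 32 m.

There are 4! = 24 possible orderings.
W→R→Z→G→Q: 16+20+1+16 = 53
W→R→Z→Q→G: 16+20+17+16 = 69
W→R→G→Z→Q: 16+19+1+17 = 53
W→R→G→Q→Z: 16+19+16+17 = 68
W→R→Q→Z→G: 16+3+17+1 = 37
W→R→Q→G→Z: 16+3+16+1 = 36
W→Z→R→G→Q: 12+20+19+16 = 67
W→Z→R→Q→G: 12+20+3+16 = 51
W→Z→G→R→Q: 12+1+19+3 = 35
W→Z→G→Q→R: 12+1+16+3 = 32
W→Z→Q→R→G: 12+17+3+19 = 51
W→Z→Q→G→R: 12+17+16+19 = 64
W→G→R→Z→Q: 11+19+20+17 = 67
W→G→R→Q→Z: 11+19+3+17 = 50
… (10 more)
The minimum is 32.
One shortest path: W → Z → G → Q → R.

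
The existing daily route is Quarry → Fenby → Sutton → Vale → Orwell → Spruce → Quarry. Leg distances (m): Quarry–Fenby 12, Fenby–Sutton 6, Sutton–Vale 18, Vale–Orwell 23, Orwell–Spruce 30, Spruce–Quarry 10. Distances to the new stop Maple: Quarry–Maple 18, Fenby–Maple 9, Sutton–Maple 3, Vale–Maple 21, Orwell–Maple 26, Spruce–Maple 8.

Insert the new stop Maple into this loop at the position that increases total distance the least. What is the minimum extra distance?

Insertion cost between consecutive stops i–j is d(i,Maple) + d(Maple,j) − d(i,j):
  between Quarry and Fenby: 18 + 9 − 12 = 15
  between Fenby and Sutton: 9 + 3 − 6 = 6
  between Sutton and Vale: 3 + 21 − 18 = 6
  between Vale and Orwell: 21 + 26 − 23 = 24
  between Orwell and Spruce: 26 + 8 − 30 = 4
  between Spruce and Quarry: 8 + 18 − 10 = 16
Cheapest insertion is between Orwell and Spruce, adding 4.
New total = 99 + 4 = 103.

Minimum extra distance: 4 m, inserting Maple between Orwell and Spruce.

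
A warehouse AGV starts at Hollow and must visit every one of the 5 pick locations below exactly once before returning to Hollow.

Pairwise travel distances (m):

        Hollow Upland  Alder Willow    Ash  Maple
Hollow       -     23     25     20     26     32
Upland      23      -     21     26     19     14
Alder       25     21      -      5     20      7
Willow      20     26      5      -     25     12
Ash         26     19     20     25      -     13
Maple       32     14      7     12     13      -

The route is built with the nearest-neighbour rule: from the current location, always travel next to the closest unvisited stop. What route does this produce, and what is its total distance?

Hollow → [Willow:20 / Upland:23 / Alder:25 / Ash:26 / Maple:32] → Willow (20)
Willow → [Alder:5 / Maple:12 / Ash:25 / Upland:26] → Alder (5)
Alder → [Maple:7 / Ash:20 / Upland:21] → Maple (7)
Maple → [Ash:13 / Upland:14] → Ash (13)
Ash → [Upland:19] → Upland (19)
Return Upland→Hollow: 23.
Total = 20 + 5 + 7 + 13 + 19 + 23 = 87.

87 m along Hollow → Willow → Alder → Maple → Ash → Upland → Hollow.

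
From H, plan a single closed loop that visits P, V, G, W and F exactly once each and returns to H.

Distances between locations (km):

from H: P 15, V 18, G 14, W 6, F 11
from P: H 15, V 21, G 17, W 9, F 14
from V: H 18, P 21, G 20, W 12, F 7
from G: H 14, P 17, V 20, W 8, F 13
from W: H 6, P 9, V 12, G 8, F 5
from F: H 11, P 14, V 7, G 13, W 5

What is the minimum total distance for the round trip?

With 5 stops there are 5!/2 = 60 distinct round trips (a route and its reverse cost the same).
H - P - V - G - W - F - H: 15+21+20+8+5+11 = 80
H - P - V - G - F - W - H: 15+21+20+13+5+6 = 80
H - P - V - W - G - F - H: 15+21+12+8+13+11 = 80
H - P - V - W - F - G - H: 15+21+12+5+13+14 = 80
H - P - V - F - G - W - H: 15+21+7+13+8+6 = 70
H - P - V - F - W - G - H: 15+21+7+5+8+14 = 70
H - P - G - V - W - F - H: 15+17+20+12+5+11 = 80
H - P - G - V - F - W - H: 15+17+20+7+5+6 = 70
H - P - G - W - V - F - H: 15+17+8+12+7+11 = 70
H - P - G - W - F - V - H: 15+17+8+5+7+18 = 70
H - P - G - F - V - W - H: 15+17+13+7+12+6 = 70
H - P - G - F - W - V - H: 15+17+13+5+12+18 = 80
H - P - W - V - G - F - H: 15+9+12+20+13+11 = 80
H - P - W - V - F - G - H: 15+9+12+7+13+14 = 70
… (46 more)
The minimum is 70.
One optimal route: H → P → V → F → G → W → H (or its reverse).

Minimum total distance: 70 km.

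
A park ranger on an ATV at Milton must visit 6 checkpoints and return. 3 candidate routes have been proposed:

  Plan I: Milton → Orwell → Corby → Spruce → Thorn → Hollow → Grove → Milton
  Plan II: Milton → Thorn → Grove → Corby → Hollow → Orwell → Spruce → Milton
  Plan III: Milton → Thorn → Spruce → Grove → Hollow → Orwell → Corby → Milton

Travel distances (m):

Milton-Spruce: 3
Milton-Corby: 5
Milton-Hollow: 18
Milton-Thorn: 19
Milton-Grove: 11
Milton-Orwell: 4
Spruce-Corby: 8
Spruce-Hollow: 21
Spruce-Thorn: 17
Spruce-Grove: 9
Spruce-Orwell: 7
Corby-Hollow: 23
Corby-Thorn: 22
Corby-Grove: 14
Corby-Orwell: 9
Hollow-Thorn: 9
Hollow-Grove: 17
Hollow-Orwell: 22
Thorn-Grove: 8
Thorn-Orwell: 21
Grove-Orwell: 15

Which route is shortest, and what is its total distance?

Plan I: 4 + 9 + 8 + 17 + 9 + 17 + 11 = 75
Plan II: 19 + 8 + 14 + 23 + 22 + 7 + 3 = 96
Plan III: 19 + 17 + 9 + 17 + 22 + 9 + 5 = 98

Shortest is Plan I, total 75 m.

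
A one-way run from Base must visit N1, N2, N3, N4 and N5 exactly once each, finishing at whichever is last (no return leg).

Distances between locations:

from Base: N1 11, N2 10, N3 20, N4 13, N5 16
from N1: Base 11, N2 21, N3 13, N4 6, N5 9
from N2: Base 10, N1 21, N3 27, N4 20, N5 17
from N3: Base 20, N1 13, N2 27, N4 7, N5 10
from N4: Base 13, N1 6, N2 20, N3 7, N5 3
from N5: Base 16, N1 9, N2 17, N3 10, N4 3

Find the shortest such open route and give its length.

Shortest open route: 49.

There are 5! = 120 possible orderings.
Base→N1→N2→N3→N4→N5: 11+21+27+7+3 = 69
Base→N1→N2→N3→N5→N4: 11+21+27+10+3 = 72
Base→N1→N2→N4→N3→N5: 11+21+20+7+10 = 69
Base→N1→N2→N4→N5→N3: 11+21+20+3+10 = 65
Base→N1→N2→N5→N3→N4: 11+21+17+10+7 = 66
Base→N1→N2→N5→N4→N3: 11+21+17+3+7 = 59
Base→N1→N3→N2→N4→N5: 11+13+27+20+3 = 74
Base→N1→N3→N2→N5→N4: 11+13+27+17+3 = 71
Base→N1→N3→N4→N2→N5: 11+13+7+20+17 = 68
Base→N1→N3→N4→N5→N2: 11+13+7+3+17 = 51
Base→N1→N3→N5→N2→N4: 11+13+10+17+20 = 71
Base→N1→N3→N5→N4→N2: 11+13+10+3+20 = 57
Base→N1→N4→N2→N3→N5: 11+6+20+27+10 = 74
Base→N1→N4→N2→N5→N3: 11+6+20+17+10 = 64
… (106 more)
Base→N2→N5→N1→N4→N3: 10+17+9+6+7 = 49  ← best
The minimum is 49.
One shortest path: Base → N2 → N5 → N1 → N4 → N3.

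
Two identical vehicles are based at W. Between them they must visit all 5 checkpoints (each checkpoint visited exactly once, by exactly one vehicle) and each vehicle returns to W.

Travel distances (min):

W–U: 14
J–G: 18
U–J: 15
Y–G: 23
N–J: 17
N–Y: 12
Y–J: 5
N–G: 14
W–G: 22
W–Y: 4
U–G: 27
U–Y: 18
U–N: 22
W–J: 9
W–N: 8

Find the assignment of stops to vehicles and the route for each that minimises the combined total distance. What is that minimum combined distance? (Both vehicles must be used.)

Minimum combined distance: 77 min.

Check every non-empty split of the stops between the two vehicles; for each half take its own optimal tour:
  {U} + {N, Y, J, G}: 28 + 49 = 77
  {N} + {U, Y, J, G}: 16 + 68 = 84
  {U, N} + {Y, J, G}: 44 + 49 = 93
  {Y} + {U, N, J, G}: 8 + 69 = 77
  {U, Y} + {N, J, G}: 36 + 49 = 85
  {N, Y} + {U, J, G}: 24 + 68 = 92
  … (15 splits in total)
Best: vehicle 1 W → U → W = 28; vehicle 2 W → N → G → J → Y → W = 49; combined 77.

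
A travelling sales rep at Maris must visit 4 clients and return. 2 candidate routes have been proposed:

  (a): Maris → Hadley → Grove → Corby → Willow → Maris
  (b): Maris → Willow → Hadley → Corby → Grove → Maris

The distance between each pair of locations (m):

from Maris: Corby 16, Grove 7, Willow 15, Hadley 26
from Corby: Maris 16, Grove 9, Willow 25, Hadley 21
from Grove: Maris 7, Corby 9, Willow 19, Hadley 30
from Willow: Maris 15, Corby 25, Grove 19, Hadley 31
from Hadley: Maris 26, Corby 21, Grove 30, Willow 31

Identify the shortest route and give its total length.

(a): 26 + 30 + 9 + 25 + 15 = 105
(b): 15 + 31 + 21 + 9 + 7 = 83

Shortest is (b), total 83 m.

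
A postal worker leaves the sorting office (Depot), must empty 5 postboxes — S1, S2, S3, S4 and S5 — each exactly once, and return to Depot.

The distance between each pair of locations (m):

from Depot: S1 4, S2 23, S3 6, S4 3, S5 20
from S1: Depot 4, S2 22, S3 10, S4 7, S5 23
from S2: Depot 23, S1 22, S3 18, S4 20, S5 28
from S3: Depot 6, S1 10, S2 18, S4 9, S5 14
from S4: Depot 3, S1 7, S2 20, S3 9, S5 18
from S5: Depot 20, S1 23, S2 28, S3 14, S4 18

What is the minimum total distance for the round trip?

There are 60 distinct closed tours to check (reversals are equivalent).
Depot → S1 → S2 → S3 → S4 → S5 → Depot: 4+22+18+9+18+20 = 91
Depot → S1 → S2 → S3 → S5 → S4 → Depot: 4+22+18+14+18+3 = 79
Depot → S1 → S2 → S4 → S3 → S5 → Depot: 4+22+20+9+14+20 = 89
Depot → S1 → S2 → S4 → S5 → S3 → Depot: 4+22+20+18+14+6 = 84
Depot → S1 → S2 → S5 → S3 → S4 → Depot: 4+22+28+14+9+3 = 80
Depot → S1 → S2 → S5 → S4 → S3 → Depot: 4+22+28+18+9+6 = 87
Depot → S1 → S3 → S2 → S4 → S5 → Depot: 4+10+18+20+18+20 = 90
Depot → S1 → S3 → S2 → S5 → S4 → Depot: 4+10+18+28+18+3 = 81
Depot → S1 → S3 → S4 → S2 → S5 → Depot: 4+10+9+20+28+20 = 91
Depot → S1 → S3 → S4 → S5 → S2 → Depot: 4+10+9+18+28+23 = 92
Depot → S1 → S3 → S5 → S2 → S4 → Depot: 4+10+14+28+20+3 = 79
Depot → S1 → S3 → S5 → S4 → S2 → Depot: 4+10+14+18+20+23 = 89
Depot → S1 → S4 → S2 → S3 → S5 → Depot: 4+7+20+18+14+20 = 83
Depot → S1 → S4 → S2 → S5 → S3 → Depot: 4+7+20+28+14+6 = 79
… (46 more)
The minimum is 79.
One optimal route: Depot → S1 → S2 → S3 → S5 → S4 → Depot (or its reverse).

79 m — the shortest possible round trip.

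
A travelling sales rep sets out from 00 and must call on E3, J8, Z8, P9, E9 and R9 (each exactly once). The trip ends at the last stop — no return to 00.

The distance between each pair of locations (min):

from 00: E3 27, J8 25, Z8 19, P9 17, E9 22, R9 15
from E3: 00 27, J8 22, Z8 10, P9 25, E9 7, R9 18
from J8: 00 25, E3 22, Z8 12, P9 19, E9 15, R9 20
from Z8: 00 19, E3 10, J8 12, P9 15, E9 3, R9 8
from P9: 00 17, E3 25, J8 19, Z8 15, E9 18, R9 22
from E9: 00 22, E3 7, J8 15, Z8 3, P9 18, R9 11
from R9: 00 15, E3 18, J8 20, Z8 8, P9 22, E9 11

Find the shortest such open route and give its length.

Minimum one-way distance = 74 min.

There are 6! = 720 possible orderings.
00→E3→J8→Z8→P9→E9→R9: 27+22+12+15+18+11 = 105
00→E3→J8→Z8→P9→R9→E9: 27+22+12+15+22+11 = 109
00→E3→J8→Z8→E9→P9→R9: 27+22+12+3+18+22 = 104
00→E3→J8→Z8→E9→R9→P9: 27+22+12+3+11+22 = 97
00→E3→J8→Z8→R9→P9→E9: 27+22+12+8+22+18 = 109
00→E3→J8→Z8→R9→E9→P9: 27+22+12+8+11+18 = 98
00→E3→J8→P9→Z8→E9→R9: 27+22+19+15+3+11 = 97
00→E3→J8→P9→Z8→R9→E9: 27+22+19+15+8+11 = 102
… (712 more)
00→P9→J8→Z8→R9→E9→E3: 17+19+12+8+11+7 = 74  ← best
The minimum is 74.
One shortest path: 00 → P9 → J8 → Z8 → R9 → E9 → E3.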